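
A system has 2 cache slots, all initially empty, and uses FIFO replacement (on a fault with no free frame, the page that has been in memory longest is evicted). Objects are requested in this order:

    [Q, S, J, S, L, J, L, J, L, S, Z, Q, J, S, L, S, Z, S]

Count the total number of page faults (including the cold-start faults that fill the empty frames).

12

Q → miss, frames [Q]
S → miss, frames [Q, S]
J → miss, evict Q, frames [S, J]
S → hit
L → miss, evict S, frames [J, L]
J → hit
L → hit
J → hit
L → hit
S → miss, evict J, frames [L, S]
Z → miss, evict L, frames [S, Z]
Q → miss, evict S, frames [Z, Q]
J → miss, evict Z, frames [Q, J]
S → miss, evict Q, frames [J, S]
L → miss, evict J, frames [S, L]
S → hit
Z → miss, evict S, frames [L, Z]
S → miss, evict L, frames [Z, S]
Page faults: 12.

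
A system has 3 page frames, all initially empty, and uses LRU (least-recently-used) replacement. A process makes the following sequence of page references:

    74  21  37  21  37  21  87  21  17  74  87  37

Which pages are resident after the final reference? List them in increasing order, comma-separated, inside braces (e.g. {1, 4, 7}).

{37, 74, 87}

74 → miss, frames {74}
21 → miss, frames {74,21}
37 → miss, frames {74,21,37}
21 → hit
37 → hit
21 → hit
87 → miss, evict 74, frames {37,21,87}
21 → hit
17 → miss, evict 37, frames {87,21,17}
74 → miss, evict 87, frames {21,17,74}
87 → miss, evict 21, frames {17,74,87}
37 → miss, evict 17, frames {74,87,37}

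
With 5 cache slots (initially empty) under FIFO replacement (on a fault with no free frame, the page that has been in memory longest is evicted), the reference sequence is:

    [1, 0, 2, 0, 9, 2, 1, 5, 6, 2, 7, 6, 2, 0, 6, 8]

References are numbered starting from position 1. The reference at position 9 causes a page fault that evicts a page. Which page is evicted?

pos 1: 1 → miss, frames (1)
pos 2: 0 → miss, frames (1 0)
pos 3: 2 → miss, frames (1 0 2)
pos 4: 0 → hit
pos 5: 9 → miss, frames (1 0 2 9)
pos 6: 2 → hit
pos 7: 1 → hit
pos 8: 5 → miss, frames (1 0 2 9 5)
pos 9: 6 → miss, evict 1, frames (0 2 9 5 6)
At position 9, page 1 is evicted.

1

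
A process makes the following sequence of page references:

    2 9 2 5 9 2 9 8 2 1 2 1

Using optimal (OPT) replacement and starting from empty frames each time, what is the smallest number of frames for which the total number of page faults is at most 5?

f=1: 12 faults
f=2: 6 faults
f=3: 5 faults
f=4: 5 faults
f=5: 5 faults
Smallest f with faults ≤ 5 is 3.

3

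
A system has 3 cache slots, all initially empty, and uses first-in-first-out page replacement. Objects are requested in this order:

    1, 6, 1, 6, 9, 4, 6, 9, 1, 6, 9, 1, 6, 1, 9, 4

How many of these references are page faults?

8

1 -> miss, frames (1)
6 -> miss, frames (1 6)
1 -> hit
6 -> hit
9 -> miss, frames (1 6 9)
4 -> miss, evict 1, frames (6 9 4)
6 -> hit
9 -> hit
1 -> miss, evict 6, frames (9 4 1)
6 -> miss, evict 9, frames (4 1 6)
9 -> miss, evict 4, frames (1 6 9)
1 -> hit
6 -> hit
1 -> hit
9 -> hit
4 -> miss, evict 1, frames (6 9 4)
Page faults: 8.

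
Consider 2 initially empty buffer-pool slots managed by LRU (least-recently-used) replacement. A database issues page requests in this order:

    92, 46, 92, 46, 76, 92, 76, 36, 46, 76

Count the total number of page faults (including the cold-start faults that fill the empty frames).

7

92 → fault, frames [92]
46 → fault, frames [92, 46]
92 → hit
46 → hit
76 → fault, evict 92, frames [46, 76]
92 → fault, evict 46, frames [76, 92]
76 → hit
36 → fault, evict 92, frames [76, 36]
46 → fault, evict 76, frames [36, 46]
76 → fault, evict 36, frames [46, 76]
Page faults: 7.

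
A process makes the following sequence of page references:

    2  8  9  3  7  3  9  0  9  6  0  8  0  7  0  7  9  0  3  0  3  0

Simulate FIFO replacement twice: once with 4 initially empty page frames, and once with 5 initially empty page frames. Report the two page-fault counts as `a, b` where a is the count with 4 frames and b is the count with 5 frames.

11, 10

4 frames: F F F F F . . F . F . F . . . . F . F F . . → 11 faults.
5 frames: F F F F F . . F . F . F . . . . F . F . . . → 10 faults.
10 < 11: adding a frame reduced faults, as is typical.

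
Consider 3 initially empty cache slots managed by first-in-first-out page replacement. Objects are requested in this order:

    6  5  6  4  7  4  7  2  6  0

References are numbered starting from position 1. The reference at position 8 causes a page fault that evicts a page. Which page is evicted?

5

pos 1: 6 -> miss, frames (6)
pos 2: 5 -> miss, frames (6 5)
pos 3: 6 -> hit
pos 4: 4 -> miss, frames (6 5 4)
pos 5: 7 -> miss, evict 6, frames (5 4 7)
pos 6: 4 -> hit
pos 7: 7 -> hit
pos 8: 2 -> miss, evict 5, frames (4 7 2)
At position 8, page 5 is evicted.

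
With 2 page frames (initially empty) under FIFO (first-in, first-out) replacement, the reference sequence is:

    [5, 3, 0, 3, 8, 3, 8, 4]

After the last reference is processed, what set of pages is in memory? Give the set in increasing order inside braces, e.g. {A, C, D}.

{3, 4}

5 -> fault, frames [5]
3 -> fault, frames [5, 3]
0 -> fault, evict 5, frames [3, 0]
3 -> hit
8 -> fault, evict 3, frames [0, 8]
3 -> fault, evict 0, frames [8, 3]
8 -> hit
4 -> fault, evict 8, frames [3, 4]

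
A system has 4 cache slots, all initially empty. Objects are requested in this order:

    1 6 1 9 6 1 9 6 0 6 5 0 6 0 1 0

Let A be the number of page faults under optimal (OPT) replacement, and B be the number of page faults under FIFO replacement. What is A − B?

-1

Under OPT: F F . F . . . . F . F . . . . . → 5 faults.
Under FIFO: F F . F . . . . F . F . . . F . → 6 faults.
A − B = 5 − 6 = -1.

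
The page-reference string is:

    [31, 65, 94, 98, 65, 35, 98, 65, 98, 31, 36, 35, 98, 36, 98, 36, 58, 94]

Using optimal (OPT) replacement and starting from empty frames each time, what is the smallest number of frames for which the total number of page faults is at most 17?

f=1: 18 faults
f=2: 12 faults
f=3: 9 faults
f=4: 8 faults
f=5: 7 faults
f=6: 7 faults
f=7: 7 faults
Smallest f with faults ≤ 17 is 2.

2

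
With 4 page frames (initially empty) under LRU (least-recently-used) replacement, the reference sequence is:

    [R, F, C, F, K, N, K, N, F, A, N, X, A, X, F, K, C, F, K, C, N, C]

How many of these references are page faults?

R → fault, frames {R}
F → fault, frames {R,F}
C → fault, frames {R,F,C}
F → hit
K → fault, frames {R,C,F,K}
N → fault, evict R, frames {C,F,K,N}
K → hit
N → hit
F → hit
A → fault, evict C, frames {K,N,F,A}
N → hit
X → fault, evict K, frames {F,A,N,X}
A → hit
X → hit
F → hit
K → fault, evict N, frames {A,X,F,K}
C → fault, evict A, frames {X,F,K,C}
F → hit
K → hit
C → hit
N → fault, evict X, frames {F,K,C,N}
C → hit
Page faults: 10.

10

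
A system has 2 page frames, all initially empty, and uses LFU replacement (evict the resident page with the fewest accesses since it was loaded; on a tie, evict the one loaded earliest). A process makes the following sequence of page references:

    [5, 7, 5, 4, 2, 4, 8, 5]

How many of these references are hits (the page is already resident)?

5: fault, frames [5]
7: fault, frames [5, 7]
5: hit
4: fault, evict 7, frames [5, 4]
2: fault, evict 4, frames [5, 2]
4: fault, evict 2, frames [5, 4]
8: fault, evict 4, frames [5, 8]
5: hit
Hits: 2.

2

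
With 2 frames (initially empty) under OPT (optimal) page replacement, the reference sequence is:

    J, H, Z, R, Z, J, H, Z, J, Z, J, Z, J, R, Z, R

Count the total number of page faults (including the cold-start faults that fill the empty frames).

8

J → fault, frames (J)
H → fault, frames (J H)
Z → fault, evict H, frames (J Z)
R → fault, evict J, frames (Z R)
Z → hit
J → fault, evict R, frames (Z J)
H → fault, evict J, frames (Z H)
Z → hit
J → fault, evict H, frames (Z J)
Z → hit
J → hit
Z → hit
J → hit
R → fault, evict J, frames (Z R)
Z → hit
R → hit
Page faults: 8.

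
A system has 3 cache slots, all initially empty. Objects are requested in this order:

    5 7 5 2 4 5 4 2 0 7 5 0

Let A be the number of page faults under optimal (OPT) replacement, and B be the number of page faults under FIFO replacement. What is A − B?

-1

Under OPT: F F . F F . . . F F . . → 6 faults.
Under FIFO: F F . F F F . . F F . . → 7 faults.
A − B = 6 − 7 = -1.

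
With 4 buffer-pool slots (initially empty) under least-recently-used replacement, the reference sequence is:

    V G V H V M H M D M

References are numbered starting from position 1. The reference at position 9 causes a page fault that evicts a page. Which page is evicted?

pos 1: V: fault, frames {V}
pos 2: G: fault, frames {V,G}
pos 3: V: hit
pos 4: H: fault, frames {G,V,H}
pos 5: V: hit
pos 6: M: fault, frames {G,H,V,M}
pos 7: H: hit
pos 8: M: hit
pos 9: D: fault, evict G, frames {V,H,M,D}
At position 9, page G is evicted.

G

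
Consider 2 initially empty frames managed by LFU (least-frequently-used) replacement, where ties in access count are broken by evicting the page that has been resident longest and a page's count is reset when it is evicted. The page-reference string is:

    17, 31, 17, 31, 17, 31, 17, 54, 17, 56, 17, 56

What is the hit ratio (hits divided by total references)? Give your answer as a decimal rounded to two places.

0.67

17: fault, frames (17)
31: fault, frames (17 31)
17: hit
31: hit
17: hit
31: hit
17: hit
54: fault, evict 31, frames (17 54)
17: hit
56: fault, evict 54, frames (17 56)
17: hit
56: hit
Hits: 8 of 12 references → 8/12 = 0.6667.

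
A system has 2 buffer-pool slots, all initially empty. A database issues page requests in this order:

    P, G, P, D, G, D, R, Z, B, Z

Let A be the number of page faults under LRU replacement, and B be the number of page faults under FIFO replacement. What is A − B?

1

Under LRU: F F . F F . F F F . → 7 faults.
Under FIFO: F F . F . . F F F . → 6 faults.
A − B = 7 − 6 = 1.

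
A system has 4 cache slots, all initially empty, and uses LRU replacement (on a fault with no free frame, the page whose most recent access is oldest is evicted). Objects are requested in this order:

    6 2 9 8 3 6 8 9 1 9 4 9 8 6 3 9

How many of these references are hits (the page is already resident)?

6

6: miss, frames {6}
2: miss, frames {6,2}
9: miss, frames {6,2,9}
8: miss, frames {6,2,9,8}
3: miss, evict 6, frames {2,9,8,3}
6: miss, evict 2, frames {9,8,3,6}
8: hit
9: hit
1: miss, evict 3, frames {6,8,9,1}
9: hit
4: miss, evict 6, frames {8,1,9,4}
9: hit
8: hit
6: miss, evict 1, frames {4,9,8,6}
3: miss, evict 4, frames {9,8,6,3}
9: hit
Hits: 6.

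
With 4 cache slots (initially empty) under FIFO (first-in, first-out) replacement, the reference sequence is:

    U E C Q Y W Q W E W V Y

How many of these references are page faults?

U: fault, frames {U}
E: fault, frames {U,E}
C: fault, frames {U,E,C}
Q: fault, frames {U,E,C,Q}
Y: fault, evict U, frames {E,C,Q,Y}
W: fault, evict E, frames {C,Q,Y,W}
Q: hit
W: hit
E: fault, evict C, frames {Q,Y,W,E}
W: hit
V: fault, evict Q, frames {Y,W,E,V}
Y: hit
Page faults: 8.

8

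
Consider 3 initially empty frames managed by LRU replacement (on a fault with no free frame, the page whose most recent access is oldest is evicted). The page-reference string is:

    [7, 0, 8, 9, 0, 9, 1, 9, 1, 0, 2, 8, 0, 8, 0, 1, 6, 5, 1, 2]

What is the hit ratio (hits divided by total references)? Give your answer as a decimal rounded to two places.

0.45

7: fault, frames [7]
0: fault, frames [7, 0]
8: fault, frames [7, 0, 8]
9: fault, evict 7, frames [0, 8, 9]
0: hit
9: hit
1: fault, evict 8, frames [0, 9, 1]
9: hit
1: hit
0: hit
2: fault, evict 9, frames [1, 0, 2]
8: fault, evict 1, frames [0, 2, 8]
0: hit
8: hit
0: hit
1: fault, evict 2, frames [8, 0, 1]
6: fault, evict 8, frames [0, 1, 6]
5: fault, evict 0, frames [1, 6, 5]
1: hit
2: fault, evict 6, frames [5, 1, 2]
Hits: 9 of 20 references → 9/20 = 0.4500.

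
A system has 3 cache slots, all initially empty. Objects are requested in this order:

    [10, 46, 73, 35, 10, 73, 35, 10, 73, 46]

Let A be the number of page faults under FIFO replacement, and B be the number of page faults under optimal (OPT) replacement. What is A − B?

Under FIFO: F F F F F . . . . F → 6 faults.
Under OPT: F F F F . . . . . F → 5 faults.
A − B = 6 − 5 = 1.

1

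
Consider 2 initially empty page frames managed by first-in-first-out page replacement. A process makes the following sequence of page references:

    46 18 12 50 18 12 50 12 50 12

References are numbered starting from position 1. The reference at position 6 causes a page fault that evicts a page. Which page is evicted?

pos 1: 46 -> fault, frames {46}
pos 2: 18 -> fault, frames {46,18}
pos 3: 12 -> fault, evict 46, frames {18,12}
pos 4: 50 -> fault, evict 18, frames {12,50}
pos 5: 18 -> fault, evict 12, frames {50,18}
pos 6: 12 -> fault, evict 50, frames {18,12}
At position 6, page 50 is evicted.

50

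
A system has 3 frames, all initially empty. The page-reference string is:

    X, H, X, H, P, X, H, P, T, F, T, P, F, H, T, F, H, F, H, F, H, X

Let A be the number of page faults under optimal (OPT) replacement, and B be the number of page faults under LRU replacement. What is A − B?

Under OPT: F F . . F . . . F F . . . F . . . . . . . F → 7 faults.
Under LRU: F F . . F . . . F F . . . F F . . . . . . F → 8 faults.
A − B = 7 − 8 = -1.

-1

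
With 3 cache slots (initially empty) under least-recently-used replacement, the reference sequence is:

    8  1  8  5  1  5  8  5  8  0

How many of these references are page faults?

8 → miss, frames [8]
1 → miss, frames [8, 1]
8 → hit
5 → miss, frames [1, 8, 5]
1 → hit
5 → hit
8 → hit
5 → hit
8 → hit
0 → miss, evict 1, frames [5, 8, 0]
Page faults: 4.

4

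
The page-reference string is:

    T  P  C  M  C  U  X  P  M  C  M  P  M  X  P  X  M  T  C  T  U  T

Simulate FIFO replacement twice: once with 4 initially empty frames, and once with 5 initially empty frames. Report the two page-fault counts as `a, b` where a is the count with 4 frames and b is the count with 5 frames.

11, 7

4 frames: F F F F . F F F . F F . . . . . . F . . F . → 11 faults.
5 frames: F F F F . F F . . . . . . . . . . F . . . . → 7 faults.
7 < 11: adding a frame reduced faults, as is typical.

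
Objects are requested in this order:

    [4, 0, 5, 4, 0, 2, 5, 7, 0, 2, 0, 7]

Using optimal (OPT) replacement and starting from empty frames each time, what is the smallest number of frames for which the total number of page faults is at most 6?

3

f=1: 12 faults
f=2: 8 faults
f=3: 5 faults
f=4: 5 faults
f=5: 5 faults
Smallest f with faults ≤ 6 is 3.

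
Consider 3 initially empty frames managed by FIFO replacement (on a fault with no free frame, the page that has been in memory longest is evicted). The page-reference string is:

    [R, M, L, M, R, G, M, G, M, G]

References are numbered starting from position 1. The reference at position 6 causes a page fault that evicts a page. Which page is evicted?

R

pos 1: R: fault, frames (R)
pos 2: M: fault, frames (R M)
pos 3: L: fault, frames (R M L)
pos 4: M: hit
pos 5: R: hit
pos 6: G: fault, evict R, frames (M L G)
At position 6, page R is evicted.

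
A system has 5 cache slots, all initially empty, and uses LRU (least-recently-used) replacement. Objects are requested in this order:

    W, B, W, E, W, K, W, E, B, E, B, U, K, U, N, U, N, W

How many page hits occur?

11

W -> miss, frames [W]
B -> miss, frames [W, B]
W -> hit
E -> miss, frames [B, W, E]
W -> hit
K -> miss, frames [B, E, W, K]
W -> hit
E -> hit
B -> hit
E -> hit
B -> hit
U -> miss, frames [K, W, E, B, U]
K -> hit
U -> hit
N -> miss, evict W, frames [E, B, K, U, N]
U -> hit
N -> hit
W -> miss, evict E, frames [B, K, U, N, W]
Hits: 11.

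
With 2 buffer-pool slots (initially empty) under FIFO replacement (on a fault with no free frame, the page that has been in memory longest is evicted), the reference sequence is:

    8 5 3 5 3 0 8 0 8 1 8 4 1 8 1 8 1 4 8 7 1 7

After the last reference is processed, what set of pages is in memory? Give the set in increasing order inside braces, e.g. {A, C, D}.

8 -> miss, frames [8]
5 -> miss, frames [8, 5]
3 -> miss, evict 8, frames [5, 3]
5 -> hit
3 -> hit
0 -> miss, evict 5, frames [3, 0]
8 -> miss, evict 3, frames [0, 8]
0 -> hit
8 -> hit
1 -> miss, evict 0, frames [8, 1]
8 -> hit
4 -> miss, evict 8, frames [1, 4]
1 -> hit
8 -> miss, evict 1, frames [4, 8]
1 -> miss, evict 4, frames [8, 1]
8 -> hit
1 -> hit
4 -> miss, evict 8, frames [1, 4]
8 -> miss, evict 1, frames [4, 8]
7 -> miss, evict 4, frames [8, 7]
1 -> miss, evict 8, frames [7, 1]
7 -> hit

{1, 7}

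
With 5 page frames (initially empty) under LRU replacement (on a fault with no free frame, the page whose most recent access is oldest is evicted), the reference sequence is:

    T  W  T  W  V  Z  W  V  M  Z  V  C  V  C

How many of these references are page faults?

T -> fault, frames (T)
W -> fault, frames (T W)
T -> hit
W -> hit
V -> fault, frames (T W V)
Z -> fault, frames (T W V Z)
W -> hit
V -> hit
M -> fault, frames (T Z W V M)
Z -> hit
V -> hit
C -> fault, evict T, frames (W M Z V C)
V -> hit
C -> hit
Page faults: 6.

6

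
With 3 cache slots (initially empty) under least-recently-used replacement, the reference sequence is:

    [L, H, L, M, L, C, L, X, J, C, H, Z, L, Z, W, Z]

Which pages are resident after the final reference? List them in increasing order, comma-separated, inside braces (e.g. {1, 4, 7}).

{L, W, Z}

L → fault, frames (L)
H → fault, frames (L H)
L → hit
M → fault, frames (H L M)
L → hit
C → fault, evict H, frames (M L C)
L → hit
X → fault, evict M, frames (C L X)
J → fault, evict C, frames (L X J)
C → fault, evict L, frames (X J C)
H → fault, evict X, frames (J C H)
Z → fault, evict J, frames (C H Z)
L → fault, evict C, frames (H Z L)
Z → hit
W → fault, evict H, frames (L Z W)
Z → hit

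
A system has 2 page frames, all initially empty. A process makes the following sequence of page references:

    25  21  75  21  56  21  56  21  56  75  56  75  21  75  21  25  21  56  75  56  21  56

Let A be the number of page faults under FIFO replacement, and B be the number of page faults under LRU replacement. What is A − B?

Under FIFO: F F F . F F . . . F F . F F . F F F F . F F → 15 faults.
Under LRU: F F F . F . . . . F . . F . . F . F F . F . → 10 faults.
A − B = 15 − 10 = 5.

5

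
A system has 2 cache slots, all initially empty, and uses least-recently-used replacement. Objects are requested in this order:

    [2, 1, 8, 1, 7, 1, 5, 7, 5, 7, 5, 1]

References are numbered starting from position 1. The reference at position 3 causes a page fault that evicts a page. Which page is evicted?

pos 1: 2: fault, frames (2)
pos 2: 1: fault, frames (2 1)
pos 3: 8: fault, evict 2, frames (1 8)
At position 3, page 2 is evicted.

2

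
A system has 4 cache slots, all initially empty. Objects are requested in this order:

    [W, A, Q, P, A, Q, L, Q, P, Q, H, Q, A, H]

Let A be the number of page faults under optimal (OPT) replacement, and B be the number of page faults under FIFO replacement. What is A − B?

Under OPT: F F F F . . F . . . F . . . → 6 faults.
Under FIFO: F F F F . . F . . . F . F . → 7 faults.
A − B = 6 − 7 = -1.

-1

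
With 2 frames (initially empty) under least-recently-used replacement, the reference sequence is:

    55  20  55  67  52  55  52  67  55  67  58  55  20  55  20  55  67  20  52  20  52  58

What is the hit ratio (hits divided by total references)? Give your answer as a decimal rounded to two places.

0.36

55 -> fault, frames (55)
20 -> fault, frames (55 20)
55 -> hit
67 -> fault, evict 20, frames (55 67)
52 -> fault, evict 55, frames (67 52)
55 -> fault, evict 67, frames (52 55)
52 -> hit
67 -> fault, evict 55, frames (52 67)
55 -> fault, evict 52, frames (67 55)
67 -> hit
58 -> fault, evict 55, frames (67 58)
55 -> fault, evict 67, frames (58 55)
20 -> fault, evict 58, frames (55 20)
55 -> hit
20 -> hit
55 -> hit
67 -> fault, evict 20, frames (55 67)
20 -> fault, evict 55, frames (67 20)
52 -> fault, evict 67, frames (20 52)
20 -> hit
52 -> hit
58 -> fault, evict 20, frames (52 58)
Hits: 8 of 22 references → 8/22 = 0.3636.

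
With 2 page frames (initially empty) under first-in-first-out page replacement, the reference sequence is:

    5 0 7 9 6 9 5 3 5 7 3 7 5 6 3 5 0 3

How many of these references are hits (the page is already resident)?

4

5 -> miss, frames {5}
0 -> miss, frames {5,0}
7 -> miss, evict 5, frames {0,7}
9 -> miss, evict 0, frames {7,9}
6 -> miss, evict 7, frames {9,6}
9 -> hit
5 -> miss, evict 9, frames {6,5}
3 -> miss, evict 6, frames {5,3}
5 -> hit
7 -> miss, evict 5, frames {3,7}
3 -> hit
7 -> hit
5 -> miss, evict 3, frames {7,5}
6 -> miss, evict 7, frames {5,6}
3 -> miss, evict 5, frames {6,3}
5 -> miss, evict 6, frames {3,5}
0 -> miss, evict 3, frames {5,0}
3 -> miss, evict 5, frames {0,3}
Hits: 4.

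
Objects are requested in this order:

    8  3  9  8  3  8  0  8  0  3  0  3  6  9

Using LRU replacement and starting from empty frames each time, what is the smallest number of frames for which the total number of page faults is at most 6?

f=1: 14 faults
f=2: 9 faults
f=3: 6 faults
f=4: 6 faults
f=5: 5 faults
Smallest f with faults ≤ 6 is 3.

3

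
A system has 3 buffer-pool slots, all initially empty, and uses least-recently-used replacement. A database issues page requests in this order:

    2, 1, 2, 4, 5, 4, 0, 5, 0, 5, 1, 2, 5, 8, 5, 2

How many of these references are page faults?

8

2 -> miss, frames (2)
1 -> miss, frames (2 1)
2 -> hit
4 -> miss, frames (1 2 4)
5 -> miss, evict 1, frames (2 4 5)
4 -> hit
0 -> miss, evict 2, frames (5 4 0)
5 -> hit
0 -> hit
5 -> hit
1 -> miss, evict 4, frames (0 5 1)
2 -> miss, evict 0, frames (5 1 2)
5 -> hit
8 -> miss, evict 1, frames (2 5 8)
5 -> hit
2 -> hit
Page faults: 8.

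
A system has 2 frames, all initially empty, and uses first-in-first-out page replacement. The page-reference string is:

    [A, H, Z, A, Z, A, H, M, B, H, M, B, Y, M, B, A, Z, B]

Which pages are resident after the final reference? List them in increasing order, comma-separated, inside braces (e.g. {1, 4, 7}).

{B, Z}

A: fault, frames [A]
H: fault, frames [A, H]
Z: fault, evict A, frames [H, Z]
A: fault, evict H, frames [Z, A]
Z: hit
A: hit
H: fault, evict Z, frames [A, H]
M: fault, evict A, frames [H, M]
B: fault, evict H, frames [M, B]
H: fault, evict M, frames [B, H]
M: fault, evict B, frames [H, M]
B: fault, evict H, frames [M, B]
Y: fault, evict M, frames [B, Y]
M: fault, evict B, frames [Y, M]
B: fault, evict Y, frames [M, B]
A: fault, evict M, frames [B, A]
Z: fault, evict B, frames [A, Z]
B: fault, evict A, frames [Z, B]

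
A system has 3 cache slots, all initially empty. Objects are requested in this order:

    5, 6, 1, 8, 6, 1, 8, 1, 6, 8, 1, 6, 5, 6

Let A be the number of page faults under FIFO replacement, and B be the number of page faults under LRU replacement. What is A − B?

Under FIFO: F F F F . . . . . . . . F F → 6 faults.
Under LRU: F F F F . . . . . . . . F . → 5 faults.
A − B = 6 − 5 = 1.

1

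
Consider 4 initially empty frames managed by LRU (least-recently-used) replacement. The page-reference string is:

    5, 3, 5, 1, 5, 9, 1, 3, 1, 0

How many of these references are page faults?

5: miss, frames {5}
3: miss, frames {5,3}
5: hit
1: miss, frames {3,5,1}
5: hit
9: miss, frames {3,1,5,9}
1: hit
3: hit
1: hit
0: miss, evict 5, frames {9,3,1,0}
Page faults: 5.

5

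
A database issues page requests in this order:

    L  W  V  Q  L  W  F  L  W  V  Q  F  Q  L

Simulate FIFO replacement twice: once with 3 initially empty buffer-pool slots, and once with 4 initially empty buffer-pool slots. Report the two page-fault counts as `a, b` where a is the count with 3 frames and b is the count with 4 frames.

10, 11

3 frames: F F F F F F F . . F F . . F → 10 faults.
4 frames: F F F F . . F F F F F F . F → 11 faults.
11 > 10: adding a frame increased faults — Belady's anomaly.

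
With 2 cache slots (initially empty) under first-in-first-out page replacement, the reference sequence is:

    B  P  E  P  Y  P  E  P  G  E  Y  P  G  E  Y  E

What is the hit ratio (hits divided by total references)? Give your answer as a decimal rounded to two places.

B: miss, frames {B}
P: miss, frames {B,P}
E: miss, evict B, frames {P,E}
P: hit
Y: miss, evict P, frames {E,Y}
P: miss, evict E, frames {Y,P}
E: miss, evict Y, frames {P,E}
P: hit
G: miss, evict P, frames {E,G}
E: hit
Y: miss, evict E, frames {G,Y}
P: miss, evict G, frames {Y,P}
G: miss, evict Y, frames {P,G}
E: miss, evict P, frames {G,E}
Y: miss, evict G, frames {E,Y}
E: hit
Hits: 4 of 16 references → 4/16 = 0.2500.

0.25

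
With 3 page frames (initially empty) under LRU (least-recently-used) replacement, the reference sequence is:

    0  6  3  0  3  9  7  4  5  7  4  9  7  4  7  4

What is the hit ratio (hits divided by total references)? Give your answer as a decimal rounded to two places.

0 → miss, frames [0]
6 → miss, frames [0, 6]
3 → miss, frames [0, 6, 3]
0 → hit
3 → hit
9 → miss, evict 6, frames [0, 3, 9]
7 → miss, evict 0, frames [3, 9, 7]
4 → miss, evict 3, frames [9, 7, 4]
5 → miss, evict 9, frames [7, 4, 5]
7 → hit
4 → hit
9 → miss, evict 5, frames [7, 4, 9]
7 → hit
4 → hit
7 → hit
4 → hit
Hits: 8 of 16 references → 8/16 = 0.5000.

0.50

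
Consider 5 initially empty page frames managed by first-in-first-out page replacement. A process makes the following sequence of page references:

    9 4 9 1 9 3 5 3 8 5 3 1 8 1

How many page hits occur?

9 → miss, frames (9)
4 → miss, frames (9 4)
9 → hit
1 → miss, frames (9 4 1)
9 → hit
3 → miss, frames (9 4 1 3)
5 → miss, frames (9 4 1 3 5)
3 → hit
8 → miss, evict 9, frames (4 1 3 5 8)
5 → hit
3 → hit
1 → hit
8 → hit
1 → hit
Hits: 8.

8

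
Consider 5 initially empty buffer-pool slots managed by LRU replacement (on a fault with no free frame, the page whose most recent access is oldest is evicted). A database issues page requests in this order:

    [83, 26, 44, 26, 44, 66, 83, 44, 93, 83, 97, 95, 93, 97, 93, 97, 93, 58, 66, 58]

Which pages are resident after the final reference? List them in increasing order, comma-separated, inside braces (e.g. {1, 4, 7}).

{58, 66, 93, 95, 97}

83 → fault, frames {83}
26 → fault, frames {83,26}
44 → fault, frames {83,26,44}
26 → hit
44 → hit
66 → fault, frames {83,26,44,66}
83 → hit
44 → hit
93 → fault, frames {26,66,83,44,93}
83 → hit
97 → fault, evict 26, frames {66,44,93,83,97}
95 → fault, evict 66, frames {44,93,83,97,95}
93 → hit
97 → hit
93 → hit
97 → hit
93 → hit
58 → fault, evict 44, frames {83,95,97,93,58}
66 → fault, evict 83, frames {95,97,93,58,66}
58 → hit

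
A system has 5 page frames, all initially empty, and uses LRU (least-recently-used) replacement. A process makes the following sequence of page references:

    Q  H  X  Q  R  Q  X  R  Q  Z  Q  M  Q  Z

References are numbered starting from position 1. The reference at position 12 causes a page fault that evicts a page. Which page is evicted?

pos 1: Q: miss, frames [Q]
pos 2: H: miss, frames [Q, H]
pos 3: X: miss, frames [Q, H, X]
pos 4: Q: hit
pos 5: R: miss, frames [H, X, Q, R]
pos 6: Q: hit
pos 7: X: hit
pos 8: R: hit
pos 9: Q: hit
pos 10: Z: miss, frames [H, X, R, Q, Z]
pos 11: Q: hit
pos 12: M: miss, evict H, frames [X, R, Z, Q, M]
At position 12, page H is evicted.

H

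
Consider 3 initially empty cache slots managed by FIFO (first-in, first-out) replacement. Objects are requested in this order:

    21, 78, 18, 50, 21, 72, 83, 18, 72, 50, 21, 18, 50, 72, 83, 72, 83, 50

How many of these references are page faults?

13

21 -> miss, frames (21)
78 -> miss, frames (21 78)
18 -> miss, frames (21 78 18)
50 -> miss, evict 21, frames (78 18 50)
21 -> miss, evict 78, frames (18 50 21)
72 -> miss, evict 18, frames (50 21 72)
83 -> miss, evict 50, frames (21 72 83)
18 -> miss, evict 21, frames (72 83 18)
72 -> hit
50 -> miss, evict 72, frames (83 18 50)
21 -> miss, evict 83, frames (18 50 21)
18 -> hit
50 -> hit
72 -> miss, evict 18, frames (50 21 72)
83 -> miss, evict 50, frames (21 72 83)
72 -> hit
83 -> hit
50 -> miss, evict 21, frames (72 83 50)
Page faults: 13.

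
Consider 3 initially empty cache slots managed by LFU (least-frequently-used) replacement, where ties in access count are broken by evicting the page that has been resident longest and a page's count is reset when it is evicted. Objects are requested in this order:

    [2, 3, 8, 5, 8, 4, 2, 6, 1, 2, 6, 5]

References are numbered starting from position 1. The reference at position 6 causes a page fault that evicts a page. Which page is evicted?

pos 1: 2 -> miss, frames (2)
pos 2: 3 -> miss, frames (2 3)
pos 3: 8 -> miss, frames (2 3 8)
pos 4: 5 -> miss, evict 2, frames (3 8 5)
pos 5: 8 -> hit
pos 6: 4 -> miss, evict 3, frames (8 5 4)
At position 6, page 3 is evicted.

3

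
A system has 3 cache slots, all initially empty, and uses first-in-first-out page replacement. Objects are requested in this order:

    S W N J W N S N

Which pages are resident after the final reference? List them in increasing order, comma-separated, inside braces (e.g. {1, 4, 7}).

{J, N, S}

S: fault, frames {S}
W: fault, frames {S,W}
N: fault, frames {S,W,N}
J: fault, evict S, frames {W,N,J}
W: hit
N: hit
S: fault, evict W, frames {N,J,S}
N: hit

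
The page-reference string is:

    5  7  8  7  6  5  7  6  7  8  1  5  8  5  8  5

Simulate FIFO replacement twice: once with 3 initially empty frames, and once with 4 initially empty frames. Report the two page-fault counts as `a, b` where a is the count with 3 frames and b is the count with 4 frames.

3 frames: F F F . F F F . . F F F . . . . → 9 faults.
4 frames: F F F . F . . . . . F F . . . . → 6 faults.
6 < 9: adding a frame reduced faults, as is typical.

9, 6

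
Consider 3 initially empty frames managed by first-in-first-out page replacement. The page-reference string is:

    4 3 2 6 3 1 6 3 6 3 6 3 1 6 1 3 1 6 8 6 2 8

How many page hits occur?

13

4 → miss, frames {4}
3 → miss, frames {4,3}
2 → miss, frames {4,3,2}
6 → miss, evict 4, frames {3,2,6}
3 → hit
1 → miss, evict 3, frames {2,6,1}
6 → hit
3 → miss, evict 2, frames {6,1,3}
6 → hit
3 → hit
6 → hit
3 → hit
1 → hit
6 → hit
1 → hit
3 → hit
1 → hit
6 → hit
8 → miss, evict 6, frames {1,3,8}
6 → miss, evict 1, frames {3,8,6}
2 → miss, evict 3, frames {8,6,2}
8 → hit
Hits: 13.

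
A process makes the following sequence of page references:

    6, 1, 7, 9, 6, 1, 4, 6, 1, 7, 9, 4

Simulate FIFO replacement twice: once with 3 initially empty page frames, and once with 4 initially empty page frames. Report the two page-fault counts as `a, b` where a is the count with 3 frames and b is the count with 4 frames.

9, 10

3 frames: F F F F F F F . . F F . → 9 faults.
4 frames: F F F F . . F F F F F F → 10 faults.
10 > 9: adding a frame increased faults — Belady's anomaly.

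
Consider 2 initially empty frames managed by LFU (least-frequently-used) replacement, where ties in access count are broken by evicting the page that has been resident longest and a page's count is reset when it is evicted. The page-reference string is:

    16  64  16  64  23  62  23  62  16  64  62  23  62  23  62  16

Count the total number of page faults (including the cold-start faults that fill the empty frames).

13

16 → miss, frames {16}
64 → miss, frames {16,64}
16 → hit
64 → hit
23 → miss, evict 16, frames {64,23}
62 → miss, evict 23, frames {64,62}
23 → miss, evict 62, frames {64,23}
62 → miss, evict 23, frames {64,62}
16 → miss, evict 62, frames {64,16}
64 → hit
62 → miss, evict 16, frames {64,62}
23 → miss, evict 62, frames {64,23}
62 → miss, evict 23, frames {64,62}
23 → miss, evict 62, frames {64,23}
62 → miss, evict 23, frames {64,62}
16 → miss, evict 62, frames {64,16}
Page faults: 13.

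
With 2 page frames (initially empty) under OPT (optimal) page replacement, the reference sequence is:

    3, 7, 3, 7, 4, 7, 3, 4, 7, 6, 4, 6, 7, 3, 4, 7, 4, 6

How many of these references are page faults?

10

3: miss, frames (3)
7: miss, frames (3 7)
3: hit
7: hit
4: miss, evict 3, frames (7 4)
7: hit
3: miss, evict 7, frames (4 3)
4: hit
7: miss, evict 3, frames (4 7)
6: miss, evict 7, frames (4 6)
4: hit
6: hit
7: miss, evict 6, frames (4 7)
3: miss, evict 7, frames (4 3)
4: hit
7: miss, evict 3, frames (4 7)
4: hit
6: miss, evict 7, frames (4 6)
Page faults: 10.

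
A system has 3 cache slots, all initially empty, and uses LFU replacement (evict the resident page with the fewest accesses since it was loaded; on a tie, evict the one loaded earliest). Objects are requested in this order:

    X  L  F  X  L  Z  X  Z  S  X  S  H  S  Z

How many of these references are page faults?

7

X → fault, frames {X}
L → fault, frames {X,L}
F → fault, frames {X,L,F}
X → hit
L → hit
Z → fault, evict F, frames {X,L,Z}
X → hit
Z → hit
S → fault, evict L, frames {X,Z,S}
X → hit
S → hit
H → fault, evict Z, frames {X,S,H}
S → hit
Z → fault, evict H, frames {X,S,Z}
Page faults: 7.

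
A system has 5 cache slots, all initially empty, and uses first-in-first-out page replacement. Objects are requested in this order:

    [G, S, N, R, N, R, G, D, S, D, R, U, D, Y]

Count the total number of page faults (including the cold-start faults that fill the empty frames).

7

G: miss, frames (G)
S: miss, frames (G S)
N: miss, frames (G S N)
R: miss, frames (G S N R)
N: hit
R: hit
G: hit
D: miss, frames (G S N R D)
S: hit
D: hit
R: hit
U: miss, evict G, frames (S N R D U)
D: hit
Y: miss, evict S, frames (N R D U Y)
Page faults: 7.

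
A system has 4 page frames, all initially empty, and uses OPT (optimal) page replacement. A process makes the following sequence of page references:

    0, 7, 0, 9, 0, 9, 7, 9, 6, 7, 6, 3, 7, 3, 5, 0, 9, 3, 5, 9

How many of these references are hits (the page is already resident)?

0 → fault, frames [0]
7 → fault, frames [0, 7]
0 → hit
9 → fault, frames [0, 7, 9]
0 → hit
9 → hit
7 → hit
9 → hit
6 → fault, frames [0, 7, 9, 6]
7 → hit
6 → hit
3 → fault, evict 6, frames [0, 7, 9, 3]
7 → hit
3 → hit
5 → fault, evict 7, frames [0, 9, 3, 5]
0 → hit
9 → hit
3 → hit
5 → hit
9 → hit
Hits: 14.

14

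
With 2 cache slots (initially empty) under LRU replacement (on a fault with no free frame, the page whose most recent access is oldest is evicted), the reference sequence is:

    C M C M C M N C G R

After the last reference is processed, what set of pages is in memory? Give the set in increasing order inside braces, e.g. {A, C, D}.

{G, R}

C: fault, frames {C}
M: fault, frames {C,M}
C: hit
M: hit
C: hit
M: hit
N: fault, evict C, frames {M,N}
C: fault, evict M, frames {N,C}
G: fault, evict N, frames {C,G}
R: fault, evict C, frames {G,R}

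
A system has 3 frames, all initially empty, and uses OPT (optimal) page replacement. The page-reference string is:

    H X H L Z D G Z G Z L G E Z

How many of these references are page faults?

H -> miss, frames {H}
X -> miss, frames {H,X}
H -> hit
L -> miss, frames {H,X,L}
Z -> miss, evict X, frames {H,L,Z}
D -> miss, evict H, frames {L,Z,D}
G -> miss, evict D, frames {L,Z,G}
Z -> hit
G -> hit
Z -> hit
L -> hit
G -> hit
E -> miss, evict G, frames {L,Z,E}
Z -> hit
Page faults: 7.

7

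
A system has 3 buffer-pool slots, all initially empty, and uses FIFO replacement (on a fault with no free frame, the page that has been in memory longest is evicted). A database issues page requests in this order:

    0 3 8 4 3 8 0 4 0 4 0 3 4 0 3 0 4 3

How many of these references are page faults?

0 → fault, frames [0]
3 → fault, frames [0, 3]
8 → fault, frames [0, 3, 8]
4 → fault, evict 0, frames [3, 8, 4]
3 → hit
8 → hit
0 → fault, evict 3, frames [8, 4, 0]
4 → hit
0 → hit
4 → hit
0 → hit
3 → fault, evict 8, frames [4, 0, 3]
4 → hit
0 → hit
3 → hit
0 → hit
4 → hit
3 → hit
Page faults: 6.

6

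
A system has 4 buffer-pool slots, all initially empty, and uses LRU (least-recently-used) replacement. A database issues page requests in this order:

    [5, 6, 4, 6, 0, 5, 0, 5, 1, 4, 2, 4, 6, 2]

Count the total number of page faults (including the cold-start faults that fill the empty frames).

5 -> miss, frames [5]
6 -> miss, frames [5, 6]
4 -> miss, frames [5, 6, 4]
6 -> hit
0 -> miss, frames [5, 4, 6, 0]
5 -> hit
0 -> hit
5 -> hit
1 -> miss, evict 4, frames [6, 0, 5, 1]
4 -> miss, evict 6, frames [0, 5, 1, 4]
2 -> miss, evict 0, frames [5, 1, 4, 2]
4 -> hit
6 -> miss, evict 5, frames [1, 2, 4, 6]
2 -> hit
Page faults: 8.

8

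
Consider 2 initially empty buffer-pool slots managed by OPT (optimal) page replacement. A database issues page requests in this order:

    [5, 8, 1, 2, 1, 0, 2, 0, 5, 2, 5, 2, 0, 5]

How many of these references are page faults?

5 -> miss, frames {5}
8 -> miss, frames {5,8}
1 -> miss, evict 8, frames {5,1}
2 -> miss, evict 5, frames {1,2}
1 -> hit
0 -> miss, evict 1, frames {2,0}
2 -> hit
0 -> hit
5 -> miss, evict 0, frames {2,5}
2 -> hit
5 -> hit
2 -> hit
0 -> miss, evict 2, frames {5,0}
5 -> hit
Page faults: 7.

7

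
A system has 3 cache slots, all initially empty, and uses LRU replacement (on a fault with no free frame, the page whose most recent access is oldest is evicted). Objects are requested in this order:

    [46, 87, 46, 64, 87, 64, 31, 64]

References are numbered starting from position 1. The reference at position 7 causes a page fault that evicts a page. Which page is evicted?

pos 1: 46: miss, frames (46)
pos 2: 87: miss, frames (46 87)
pos 3: 46: hit
pos 4: 64: miss, frames (87 46 64)
pos 5: 87: hit
pos 6: 64: hit
pos 7: 31: miss, evict 46, frames (87 64 31)
At position 7, page 46 is evicted.

46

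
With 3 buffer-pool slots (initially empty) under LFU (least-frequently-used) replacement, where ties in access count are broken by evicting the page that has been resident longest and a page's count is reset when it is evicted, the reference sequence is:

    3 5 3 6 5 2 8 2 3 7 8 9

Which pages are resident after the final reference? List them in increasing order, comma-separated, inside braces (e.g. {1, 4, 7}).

3: miss, frames {3}
5: miss, frames {3,5}
3: hit
6: miss, frames {3,5,6}
5: hit
2: miss, evict 6, frames {3,5,2}
8: miss, evict 2, frames {3,5,8}
2: miss, evict 8, frames {3,5,2}
3: hit
7: miss, evict 2, frames {3,5,7}
8: miss, evict 7, frames {3,5,8}
9: miss, evict 8, frames {3,5,9}

{3, 5, 9}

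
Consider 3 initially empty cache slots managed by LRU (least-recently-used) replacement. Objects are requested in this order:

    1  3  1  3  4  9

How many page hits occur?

1 -> miss, frames {1}
3 -> miss, frames {1,3}
1 -> hit
3 -> hit
4 -> miss, frames {1,3,4}
9 -> miss, evict 1, frames {3,4,9}
Hits: 2.

2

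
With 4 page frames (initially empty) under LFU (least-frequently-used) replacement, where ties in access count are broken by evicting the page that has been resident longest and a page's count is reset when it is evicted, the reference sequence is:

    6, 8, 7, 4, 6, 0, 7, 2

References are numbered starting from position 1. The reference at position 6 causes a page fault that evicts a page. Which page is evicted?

pos 1: 6: miss, frames (6)
pos 2: 8: miss, frames (6 8)
pos 3: 7: miss, frames (6 8 7)
pos 4: 4: miss, frames (6 8 7 4)
pos 5: 6: hit
pos 6: 0: miss, evict 8, frames (6 7 4 0)
At position 6, page 8 is evicted.

8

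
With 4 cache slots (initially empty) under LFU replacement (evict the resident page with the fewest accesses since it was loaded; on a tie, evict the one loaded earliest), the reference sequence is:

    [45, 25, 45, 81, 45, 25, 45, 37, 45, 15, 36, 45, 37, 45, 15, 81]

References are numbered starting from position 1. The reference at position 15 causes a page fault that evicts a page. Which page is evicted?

36

pos 1: 45 -> fault, frames {45}
pos 2: 25 -> fault, frames {45,25}
pos 3: 45 -> hit
pos 4: 81 -> fault, frames {45,25,81}
pos 5: 45 -> hit
pos 6: 25 -> hit
pos 7: 45 -> hit
pos 8: 37 -> fault, frames {45,25,81,37}
pos 9: 45 -> hit
pos 10: 15 -> fault, evict 81, frames {45,25,37,15}
pos 11: 36 -> fault, evict 37, frames {45,25,15,36}
pos 12: 45 -> hit
pos 13: 37 -> fault, evict 15, frames {45,25,36,37}
pos 14: 45 -> hit
pos 15: 15 -> fault, evict 36, frames {45,25,37,15}
At position 15, page 36 is evicted.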